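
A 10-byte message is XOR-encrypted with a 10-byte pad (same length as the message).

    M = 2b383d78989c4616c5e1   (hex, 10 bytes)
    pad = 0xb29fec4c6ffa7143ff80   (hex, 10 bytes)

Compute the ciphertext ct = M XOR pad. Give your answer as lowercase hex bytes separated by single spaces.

XOR is its own inverse, so applying the key byte-wise gives the result directly.
byte 0: 2b xor b2 = 99
byte 1: 38 xor 9f = a7
byte 2: 3d xor ec = d1
byte 3: 78 xor 4c = 34
byte 4: 98 xor 6f = f7
byte 5: 9c xor fa = 66
byte 6: 46 xor 71 = 37
byte 7: 16 xor 43 = 55
byte 8: c5 xor ff = 3a
byte 9: e1 xor 80 = 61

99 a7 d1 34 f7 66 37 55 3a 61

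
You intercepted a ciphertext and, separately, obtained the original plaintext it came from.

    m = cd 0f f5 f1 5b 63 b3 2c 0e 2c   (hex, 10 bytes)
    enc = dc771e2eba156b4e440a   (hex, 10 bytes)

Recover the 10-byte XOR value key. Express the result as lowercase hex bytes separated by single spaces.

Since enc = m ⊕ key, XORing both sides with m gives key = m ⊕ enc.
11001101 ^ 11011100 = 00010001
00001111 ^ 01110111 = 01111000
11110101 ^ 00011110 = 11101011
11110001 ^ 00101110 = 11011111
01011011 ^ 10111010 = 11100001
01100011 ^ 00010101 = 01110110
10110011 ^ 01101011 = 11011000
00101100 ^ 01001110 = 01100010
00001110 ^ 01000100 = 01001010
00101100 ^ 00001010 = 00100110

11 78 eb df e1 76 d8 62 4a 26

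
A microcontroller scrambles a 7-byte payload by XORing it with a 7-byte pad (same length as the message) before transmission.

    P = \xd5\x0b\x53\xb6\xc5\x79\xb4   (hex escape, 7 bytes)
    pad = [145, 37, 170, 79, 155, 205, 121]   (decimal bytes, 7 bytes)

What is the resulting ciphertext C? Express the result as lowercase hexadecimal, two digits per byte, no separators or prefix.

442ef9f95eb4cd

d5 ⊕ 91 = 44
0b ⊕ 25 = 2e
53 ⊕ aa = f9
b6 ⊕ 4f = f9
c5 ⊕ 9b = 5e
79 ⊕ cd = b4
b4 ⊕ 79 = cd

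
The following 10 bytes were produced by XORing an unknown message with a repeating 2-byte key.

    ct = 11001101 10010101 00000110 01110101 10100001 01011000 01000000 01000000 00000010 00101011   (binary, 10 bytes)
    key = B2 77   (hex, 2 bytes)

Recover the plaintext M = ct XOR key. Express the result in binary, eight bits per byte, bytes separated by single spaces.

01111111 11100010 10110100 00000010 00010011 00101111 11110010 00110111 10110000 01011100

The 2-byte key repeats, so the effective keystream is b2 77 b2 77 b2 77 b2 77 b2 77.
byte 0: cd xor b2 = 7f
byte 1: 95 xor 77 = e2
byte 2: 06 xor b2 = b4
byte 3: 75 xor 77 = 02
byte 4: a1 xor b2 = 13
byte 5: 58 xor 77 = 2f
byte 6: 40 xor b2 = f2
byte 7: 40 xor 77 = 37
byte 8: 02 xor b2 = b0
byte 9: 2b xor 77 = 5c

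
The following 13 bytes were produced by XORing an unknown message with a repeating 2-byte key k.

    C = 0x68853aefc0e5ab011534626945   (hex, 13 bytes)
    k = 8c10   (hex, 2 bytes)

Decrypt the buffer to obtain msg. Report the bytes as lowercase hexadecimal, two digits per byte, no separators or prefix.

e495b6ff4cf527119924ee79c9

The 2-byte key repeats, so the effective keystream is 8c 10 8c 10 8c 10 8c 10 8c 10 8c 10 8c.
byte 0: 68 ^ 8c = e4
byte 1: 85 ^ 10 = 95
byte 2: 3a ^ 8c = b6
byte 3: ef ^ 10 = ff
byte 4: c0 ^ 8c = 4c
byte 5: e5 ^ 10 = f5
byte 6: ab ^ 8c = 27
byte 7: 01 ^ 10 = 11
byte 8: 15 ^ 8c = 99
byte 9: 34 ^ 10 = 24
byte 10: 62 ^ 8c = ee
byte 11: 69 ^ 10 = 79
byte 12: 45 ^ 8c = c9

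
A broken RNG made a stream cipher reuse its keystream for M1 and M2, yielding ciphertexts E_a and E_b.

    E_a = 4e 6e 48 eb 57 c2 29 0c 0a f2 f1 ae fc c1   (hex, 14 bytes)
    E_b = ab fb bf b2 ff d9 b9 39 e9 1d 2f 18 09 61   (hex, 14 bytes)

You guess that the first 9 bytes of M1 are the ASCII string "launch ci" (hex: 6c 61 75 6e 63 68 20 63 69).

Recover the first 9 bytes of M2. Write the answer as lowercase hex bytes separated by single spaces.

89 f4 82 37 cb 73 b0 56 8a

First, E_a ⊕ E_b = (M1 ⊕ K) ⊕ (M2 ⊕ K) = M1 ⊕ M2, so the key drops out. Then M2 = (M1 ⊕ M2) ⊕ M1 over the first 9 bytes.
byte 0: (4e XOR ab) XOR 6c = e5 XOR 6c = 89
byte 1: (6e XOR fb) XOR 61 = 95 XOR 61 = f4
byte 2: (48 XOR bf) XOR 75 = f7 XOR 75 = 82
byte 3: (eb XOR b2) XOR 6e = 59 XOR 6e = 37
byte 4: (57 XOR ff) XOR 63 = a8 XOR 63 = cb
byte 5: (c2 XOR d9) XOR 68 = 1b XOR 68 = 73
byte 6: (29 XOR b9) XOR 20 = 90 XOR 20 = b0
byte 7: (0c XOR 39) XOR 63 = 35 XOR 63 = 56
byte 8: (0a XOR e9) XOR 69 = e3 XOR 69 = 8a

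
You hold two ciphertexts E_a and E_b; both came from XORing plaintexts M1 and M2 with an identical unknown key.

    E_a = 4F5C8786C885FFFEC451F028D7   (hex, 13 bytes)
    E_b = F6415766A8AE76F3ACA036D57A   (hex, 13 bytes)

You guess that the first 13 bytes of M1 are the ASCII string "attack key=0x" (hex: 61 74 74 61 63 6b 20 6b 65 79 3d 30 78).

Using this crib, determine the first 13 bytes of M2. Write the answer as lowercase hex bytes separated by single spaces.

d8 69 a4 81 03 40 a9 66 0d 88 fb cd d5

First, E_a ⊕ E_b = (M1 ⊕ K) ⊕ (M2 ⊕ K) = M1 ⊕ M2, so the key drops out. Then M2 = (M1 ⊕ M2) ⊕ M1 over the first 13 bytes.
byte 0: (4f XOR f6) XOR 61 = b9 XOR 61 = d8
byte 1: (5c XOR 41) XOR 74 = 1d XOR 74 = 69
byte 2: (87 XOR 57) XOR 74 = d0 XOR 74 = a4
byte 3: (86 XOR 66) XOR 61 = e0 XOR 61 = 81
byte 4: (c8 XOR a8) XOR 63 = 60 XOR 63 = 03
byte 5: (85 XOR ae) XOR 6b = 2b XOR 6b = 40
byte 6: (ff XOR 76) XOR 20 = 89 XOR 20 = a9
byte 7: (fe XOR f3) XOR 6b = 0d XOR 6b = 66
byte 8: (c4 XOR ac) XOR 65 = 68 XOR 65 = 0d
byte 9: (51 XOR a0) XOR 79 = f1 XOR 79 = 88
byte 10: (f0 XOR 36) XOR 3d = c6 XOR 3d = fb
byte 11: (28 XOR d5) XOR 30 = fd XOR 30 = cd
byte 12: (d7 XOR 7a) XOR 78 = ad XOR 78 = d5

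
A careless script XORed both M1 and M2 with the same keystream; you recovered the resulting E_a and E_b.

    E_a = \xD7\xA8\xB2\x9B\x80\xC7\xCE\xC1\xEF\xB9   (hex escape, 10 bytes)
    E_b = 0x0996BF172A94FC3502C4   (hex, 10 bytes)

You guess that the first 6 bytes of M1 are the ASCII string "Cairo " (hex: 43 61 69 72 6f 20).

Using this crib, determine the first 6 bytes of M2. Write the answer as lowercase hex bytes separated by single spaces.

9d 5f 64 fe c5 73

First, E_a ⊕ E_b = (M1 ⊕ K) ⊕ (M2 ⊕ K) = M1 ⊕ M2, so the key drops out. Then M2 = (M1 ⊕ M2) ⊕ M1 over the first 6 bytes.
byte 0: (d7 ^ 09) ^ 43 = de ^ 43 = 9d
byte 1: (a8 ^ 96) ^ 61 = 3e ^ 61 = 5f
byte 2: (b2 ^ bf) ^ 69 = 0d ^ 69 = 64
byte 3: (9b ^ 17) ^ 72 = 8c ^ 72 = fe
byte 4: (80 ^ 2a) ^ 6f = aa ^ 6f = c5
byte 5: (c7 ^ 94) ^ 20 = 53 ^ 20 = 73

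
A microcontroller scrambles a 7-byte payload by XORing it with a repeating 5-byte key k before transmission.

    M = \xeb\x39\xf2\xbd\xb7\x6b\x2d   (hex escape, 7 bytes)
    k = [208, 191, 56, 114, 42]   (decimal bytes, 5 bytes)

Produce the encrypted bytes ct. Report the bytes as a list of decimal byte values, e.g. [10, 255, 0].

The 5-byte key repeats, so the effective keystream is d0 bf 38 72 2a d0 bf.
byte 0: eb ^ d0 = 3b
byte 1: 39 ^ bf = 86
byte 2: f2 ^ 38 = ca
byte 3: bd ^ 72 = cf
byte 4: b7 ^ 2a = 9d
byte 5: 6b ^ d0 = bb
byte 6: 2d ^ bf = 92

[59, 134, 202, 207, 157, 187, 146]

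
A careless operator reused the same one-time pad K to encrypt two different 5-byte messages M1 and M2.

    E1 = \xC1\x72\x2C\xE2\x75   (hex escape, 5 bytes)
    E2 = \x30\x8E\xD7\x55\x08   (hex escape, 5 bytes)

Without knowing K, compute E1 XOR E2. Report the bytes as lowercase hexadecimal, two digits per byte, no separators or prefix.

E1 ⊕ E2 = (M1 ⊕ K) ⊕ (M2 ⊕ K) = M1 ⊕ M2 — the shared key cancels under XOR.
c1 ^ 30 = f1
72 ^ 8e = fc
2c ^ d7 = fb
e2 ^ 55 = b7
75 ^ 08 = 7d

f1fcfbb77d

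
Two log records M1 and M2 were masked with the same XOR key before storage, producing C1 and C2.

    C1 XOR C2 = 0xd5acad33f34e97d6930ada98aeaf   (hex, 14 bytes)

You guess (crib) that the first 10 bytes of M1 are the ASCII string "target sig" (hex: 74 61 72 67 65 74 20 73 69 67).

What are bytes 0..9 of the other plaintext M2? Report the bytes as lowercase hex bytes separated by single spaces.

a1 cd df 54 96 3a b7 a5 fa 6d

Since C1 ⊕ C2 = M1 ⊕ M2, XORing with the guessed M1 bytes yields the corresponding M2 bytes: M2 = (C1 ⊕ C2) ⊕ M1.
d5 xor 74 = a1
ac xor 61 = cd
ad xor 72 = df
33 xor 67 = 54
f3 xor 65 = 96
4e xor 74 = 3a
97 xor 20 = b7
d6 xor 73 = a5
93 xor 69 = fa
0a xor 67 = 6d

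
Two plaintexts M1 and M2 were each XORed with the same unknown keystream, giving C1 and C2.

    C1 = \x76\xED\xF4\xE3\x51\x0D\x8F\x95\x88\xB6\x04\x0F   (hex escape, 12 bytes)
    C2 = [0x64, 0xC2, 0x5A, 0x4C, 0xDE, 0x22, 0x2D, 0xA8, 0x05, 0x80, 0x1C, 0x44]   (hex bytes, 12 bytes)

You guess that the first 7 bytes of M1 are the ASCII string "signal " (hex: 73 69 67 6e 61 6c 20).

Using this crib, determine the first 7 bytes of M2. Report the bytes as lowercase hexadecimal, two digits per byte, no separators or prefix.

First, C1 ⊕ C2 = (M1 ⊕ K) ⊕ (M2 ⊕ K) = M1 ⊕ M2, so the key drops out. Then M2 = (M1 ⊕ M2) ⊕ M1 over the first 7 bytes.
byte 0: (76 ⊕ 64) ⊕ 73 = 12 ⊕ 73 = 61
byte 1: (ed ⊕ c2) ⊕ 69 = 2f ⊕ 69 = 46
byte 2: (f4 ⊕ 5a) ⊕ 67 = ae ⊕ 67 = c9
byte 3: (e3 ⊕ 4c) ⊕ 6e = af ⊕ 6e = c1
byte 4: (51 ⊕ de) ⊕ 61 = 8f ⊕ 61 = ee
byte 5: (0d ⊕ 22) ⊕ 6c = 2f ⊕ 6c = 43
byte 6: (8f ⊕ 2d) ⊕ 20 = a2 ⊕ 20 = 82

6146c9c1ee4382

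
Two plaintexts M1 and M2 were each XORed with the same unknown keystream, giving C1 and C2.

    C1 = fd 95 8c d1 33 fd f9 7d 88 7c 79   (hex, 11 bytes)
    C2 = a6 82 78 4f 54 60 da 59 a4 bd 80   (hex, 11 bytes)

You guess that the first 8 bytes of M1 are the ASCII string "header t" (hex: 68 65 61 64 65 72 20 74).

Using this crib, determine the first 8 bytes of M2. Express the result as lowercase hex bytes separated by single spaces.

First, C1 ⊕ C2 = (M1 ⊕ K) ⊕ (M2 ⊕ K) = M1 ⊕ M2, so the key drops out. Then M2 = (M1 ⊕ M2) ⊕ M1 over the first 8 bytes.
byte 0: (fd XOR a6) XOR 68 = 5b XOR 68 = 33
byte 1: (95 XOR 82) XOR 65 = 17 XOR 65 = 72
byte 2: (8c XOR 78) XOR 61 = f4 XOR 61 = 95
byte 3: (d1 XOR 4f) XOR 64 = 9e XOR 64 = fa
byte 4: (33 XOR 54) XOR 65 = 67 XOR 65 = 02
byte 5: (fd XOR 60) XOR 72 = 9d XOR 72 = ef
byte 6: (f9 XOR da) XOR 20 = 23 XOR 20 = 03
byte 7: (7d XOR 59) XOR 74 = 24 XOR 74 = 50

33 72 95 fa 02 ef 03 50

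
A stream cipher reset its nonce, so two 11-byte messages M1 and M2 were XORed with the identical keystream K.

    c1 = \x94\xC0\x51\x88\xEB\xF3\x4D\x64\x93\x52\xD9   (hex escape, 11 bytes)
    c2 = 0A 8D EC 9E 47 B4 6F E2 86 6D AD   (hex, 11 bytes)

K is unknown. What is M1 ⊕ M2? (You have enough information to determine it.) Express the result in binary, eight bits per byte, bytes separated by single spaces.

c1 ⊕ c2 = (M1 ⊕ K) ⊕ (M2 ⊕ K) = M1 ⊕ M2 — the shared key cancels under XOR.
94 ^ 0a = 9e
c0 ^ 8d = 4d
51 ^ ec = bd
88 ^ 9e = 16
eb ^ 47 = ac
f3 ^ b4 = 47
4d ^ 6f = 22
64 ^ e2 = 86
93 ^ 86 = 15
52 ^ 6d = 3f
d9 ^ ad = 74

10011110 01001101 10111101 00010110 10101100 01000111 00100010 10000110 00010101 00111111 01110100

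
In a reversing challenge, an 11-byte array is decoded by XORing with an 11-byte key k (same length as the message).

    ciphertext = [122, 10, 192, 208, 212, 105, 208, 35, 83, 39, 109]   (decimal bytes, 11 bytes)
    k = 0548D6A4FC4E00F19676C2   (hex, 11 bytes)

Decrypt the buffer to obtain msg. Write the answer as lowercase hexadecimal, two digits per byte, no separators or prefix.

7f4216742827d0d2c551af

XOR is its own inverse, so applying the key byte-wise gives the result directly.
01111010 ⊕ 00000101 = 01111111
00001010 ⊕ 01001000 = 01000010
11000000 ⊕ 11010110 = 00010110
11010000 ⊕ 10100100 = 01110100
11010100 ⊕ 11111100 = 00101000
01101001 ⊕ 01001110 = 00100111
11010000 ⊕ 00000000 = 11010000
00100011 ⊕ 11110001 = 11010010
01010011 ⊕ 10010110 = 11000101
00100111 ⊕ 01110110 = 01010001
01101101 ⊕ 11000010 = 10101111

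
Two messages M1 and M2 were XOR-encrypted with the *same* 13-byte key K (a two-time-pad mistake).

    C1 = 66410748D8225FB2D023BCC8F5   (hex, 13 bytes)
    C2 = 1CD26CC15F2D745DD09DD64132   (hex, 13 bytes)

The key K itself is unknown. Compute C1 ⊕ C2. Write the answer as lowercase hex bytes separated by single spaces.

7a 93 6b 89 87 0f 2b ef 00 be 6a 89 c7

C1 ⊕ C2 = (M1 ⊕ K) ⊕ (M2 ⊕ K) = M1 ⊕ M2 — the shared key cancels under XOR.
byte 0: 66 xor 1c = 7a
byte 1: 41 xor d2 = 93
byte 2: 07 xor 6c = 6b
byte 3: 48 xor c1 = 89
byte 4: d8 xor 5f = 87
byte 5: 22 xor 2d = 0f
byte 6: 5f xor 74 = 2b
byte 7: b2 xor 5d = ef
byte 8: d0 xor d0 = 00
byte 9: 23 xor 9d = be
byte 10: bc xor d6 = 6a
byte 11: c8 xor 41 = 89
byte 12: f5 xor 32 = c7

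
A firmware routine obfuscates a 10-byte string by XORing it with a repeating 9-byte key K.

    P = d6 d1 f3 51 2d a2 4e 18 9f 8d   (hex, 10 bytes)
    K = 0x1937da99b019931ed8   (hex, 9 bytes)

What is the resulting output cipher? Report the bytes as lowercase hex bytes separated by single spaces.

The 9-byte key repeats, so the effective keystream is 19 37 da 99 b0 19 93 1e d8 19.
byte 0: d6 ^ 19 = cf
byte 1: d1 ^ 37 = e6
byte 2: f3 ^ da = 29
byte 3: 51 ^ 99 = c8
byte 4: 2d ^ b0 = 9d
byte 5: a2 ^ 19 = bb
byte 6: 4e ^ 93 = dd
byte 7: 18 ^ 1e = 06
byte 8: 9f ^ d8 = 47
byte 9: 8d ^ 19 = 94

cf e6 29 c8 9d bb dd 06 47 94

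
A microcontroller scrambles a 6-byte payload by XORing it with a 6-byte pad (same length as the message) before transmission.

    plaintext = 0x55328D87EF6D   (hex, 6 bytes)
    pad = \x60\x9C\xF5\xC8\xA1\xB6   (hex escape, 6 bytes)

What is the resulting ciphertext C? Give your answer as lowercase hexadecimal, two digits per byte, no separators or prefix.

byte 0: 01010101 XOR 01100000 = 00110101
byte 1: 00110010 XOR 10011100 = 10101110
byte 2: 10001101 XOR 11110101 = 01111000
byte 3: 10000111 XOR 11001000 = 01001111
byte 4: 11101111 XOR 10100001 = 01001110
byte 5: 01101101 XOR 10110110 = 11011011

35ae784f4edb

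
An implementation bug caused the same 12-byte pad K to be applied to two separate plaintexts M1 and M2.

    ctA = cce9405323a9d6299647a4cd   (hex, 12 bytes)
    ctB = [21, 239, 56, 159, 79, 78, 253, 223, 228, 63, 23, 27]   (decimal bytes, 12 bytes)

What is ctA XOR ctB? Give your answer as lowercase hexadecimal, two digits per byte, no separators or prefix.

d90678cc6ce72bf67278b3d6

ctA ⊕ ctB = (M1 ⊕ K) ⊕ (M2 ⊕ K) = M1 ⊕ M2 — the shared key cancels under XOR.
byte 0: cc XOR 15 = d9
byte 1: e9 XOR ef = 06
byte 2: 40 XOR 38 = 78
byte 3: 53 XOR 9f = cc
byte 4: 23 XOR 4f = 6c
byte 5: a9 XOR 4e = e7
byte 6: d6 XOR fd = 2b
byte 7: 29 XOR df = f6
byte 8: 96 XOR e4 = 72
byte 9: 47 XOR 3f = 78
byte 10: a4 XOR 17 = b3
byte 11: cd XOR 1b = d6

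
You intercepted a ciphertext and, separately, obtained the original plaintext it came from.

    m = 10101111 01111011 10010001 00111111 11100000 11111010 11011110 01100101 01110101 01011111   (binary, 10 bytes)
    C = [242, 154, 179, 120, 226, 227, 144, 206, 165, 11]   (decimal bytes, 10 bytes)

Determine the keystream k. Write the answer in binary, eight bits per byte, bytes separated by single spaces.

Since C = m ⊕ k, XORing both sides with m gives k = m ⊕ C.
10101111 ⊕ 11110010 = 01011101
01111011 ⊕ 10011010 = 11100001
10010001 ⊕ 10110011 = 00100010
00111111 ⊕ 01111000 = 01000111
11100000 ⊕ 11100010 = 00000010
11111010 ⊕ 11100011 = 00011001
11011110 ⊕ 10010000 = 01001110
01100101 ⊕ 11001110 = 10101011
01110101 ⊕ 10100101 = 11010000
01011111 ⊕ 00001011 = 01010100

01011101 11100001 00100010 01000111 00000010 00011001 01001110 10101011 11010000 01010100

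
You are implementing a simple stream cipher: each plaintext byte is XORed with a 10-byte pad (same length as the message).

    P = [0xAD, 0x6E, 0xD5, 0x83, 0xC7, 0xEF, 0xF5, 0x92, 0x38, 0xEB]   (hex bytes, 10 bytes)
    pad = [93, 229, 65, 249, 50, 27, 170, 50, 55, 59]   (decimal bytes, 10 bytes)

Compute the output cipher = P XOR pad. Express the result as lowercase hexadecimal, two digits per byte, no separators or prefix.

ad XOR 5d = f0
6e XOR e5 = 8b
d5 XOR 41 = 94
83 XOR f9 = 7a
c7 XOR 32 = f5
ef XOR 1b = f4
f5 XOR aa = 5f
92 XOR 32 = a0
38 XOR 37 = 0f
eb XOR 3b = d0

f08b947af5f45fa00fd0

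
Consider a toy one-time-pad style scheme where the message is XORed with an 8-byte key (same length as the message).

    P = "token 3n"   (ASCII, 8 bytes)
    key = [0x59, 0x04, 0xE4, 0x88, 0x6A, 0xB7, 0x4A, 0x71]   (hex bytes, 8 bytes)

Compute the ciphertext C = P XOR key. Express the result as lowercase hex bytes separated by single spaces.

XOR is its own inverse, so applying the key byte-wise gives the result directly.
74 ⊕ 59 = 2d
6f ⊕ 04 = 6b
6b ⊕ e4 = 8f
65 ⊕ 88 = ed
6e ⊕ 6a = 04
20 ⊕ b7 = 97
33 ⊕ 4a = 79
6e ⊕ 71 = 1f

2d 6b 8f ed 04 97 79 1f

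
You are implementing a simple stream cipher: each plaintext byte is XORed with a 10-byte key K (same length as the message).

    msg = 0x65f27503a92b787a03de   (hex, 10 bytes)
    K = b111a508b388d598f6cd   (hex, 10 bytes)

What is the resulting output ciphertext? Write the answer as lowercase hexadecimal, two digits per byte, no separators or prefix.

d4e3d00b1aa3ade2f513

XOR is its own inverse, so applying the key byte-wise gives the result directly.
101 ⊕ 177 = 212
242 ⊕  17 = 227
117 ⊕ 165 = 208
  3 ⊕   8 =  11
169 ⊕ 179 =  26
 43 ⊕ 136 = 163
120 ⊕ 213 = 173
122 ⊕ 152 = 226
  3 ⊕ 246 = 245
222 ⊕ 205 =  19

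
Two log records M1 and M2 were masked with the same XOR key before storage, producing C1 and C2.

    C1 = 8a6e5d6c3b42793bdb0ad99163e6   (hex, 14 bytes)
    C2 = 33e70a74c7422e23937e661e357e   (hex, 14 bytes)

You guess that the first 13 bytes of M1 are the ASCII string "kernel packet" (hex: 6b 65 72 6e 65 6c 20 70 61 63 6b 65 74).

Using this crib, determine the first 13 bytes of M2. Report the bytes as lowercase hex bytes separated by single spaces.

d2 ec 25 76 99 6c 77 68 29 17 d4 ea 22

First, C1 ⊕ C2 = (M1 ⊕ K) ⊕ (M2 ⊕ K) = M1 ⊕ M2, so the key drops out. Then M2 = (M1 ⊕ M2) ⊕ M1 over the first 13 bytes.
byte 0: (8a XOR 33) XOR 6b = b9 XOR 6b = d2
byte 1: (6e XOR e7) XOR 65 = 89 XOR 65 = ec
byte 2: (5d XOR 0a) XOR 72 = 57 XOR 72 = 25
byte 3: (6c XOR 74) XOR 6e = 18 XOR 6e = 76
byte 4: (3b XOR c7) XOR 65 = fc XOR 65 = 99
byte 5: (42 XOR 42) XOR 6c = 00 XOR 6c = 6c
byte 6: (79 XOR 2e) XOR 20 = 57 XOR 20 = 77
byte 7: (3b XOR 23) XOR 70 = 18 XOR 70 = 68
byte 8: (db XOR 93) XOR 61 = 48 XOR 61 = 29
byte 9: (0a XOR 7e) XOR 63 = 74 XOR 63 = 17
byte 10: (d9 XOR 66) XOR 6b = bf XOR 6b = d4
byte 11: (91 XOR 1e) XOR 65 = 8f XOR 65 = ea
byte 12: (63 XOR 35) XOR 74 = 56 XOR 74 = 22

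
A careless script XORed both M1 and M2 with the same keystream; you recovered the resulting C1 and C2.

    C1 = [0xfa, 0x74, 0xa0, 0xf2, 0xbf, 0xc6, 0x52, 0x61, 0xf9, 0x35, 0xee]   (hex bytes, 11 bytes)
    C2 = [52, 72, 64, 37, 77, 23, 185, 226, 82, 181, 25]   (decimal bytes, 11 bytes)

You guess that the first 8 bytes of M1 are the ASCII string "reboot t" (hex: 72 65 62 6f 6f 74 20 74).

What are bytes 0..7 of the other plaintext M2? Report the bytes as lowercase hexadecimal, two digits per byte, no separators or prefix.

First, C1 ⊕ C2 = (M1 ⊕ K) ⊕ (M2 ⊕ K) = M1 ⊕ M2, so the key drops out. Then M2 = (M1 ⊕ M2) ⊕ M1 over the first 8 bytes.
byte 0: (fa ⊕ 34) ⊕ 72 = ce ⊕ 72 = bc
byte 1: (74 ⊕ 48) ⊕ 65 = 3c ⊕ 65 = 59
byte 2: (a0 ⊕ 40) ⊕ 62 = e0 ⊕ 62 = 82
byte 3: (f2 ⊕ 25) ⊕ 6f = d7 ⊕ 6f = b8
byte 4: (bf ⊕ 4d) ⊕ 6f = f2 ⊕ 6f = 9d
byte 5: (c6 ⊕ 17) ⊕ 74 = d1 ⊕ 74 = a5
byte 6: (52 ⊕ b9) ⊕ 20 = eb ⊕ 20 = cb
byte 7: (61 ⊕ e2) ⊕ 74 = 83 ⊕ 74 = f7

bc5982b89da5cbf7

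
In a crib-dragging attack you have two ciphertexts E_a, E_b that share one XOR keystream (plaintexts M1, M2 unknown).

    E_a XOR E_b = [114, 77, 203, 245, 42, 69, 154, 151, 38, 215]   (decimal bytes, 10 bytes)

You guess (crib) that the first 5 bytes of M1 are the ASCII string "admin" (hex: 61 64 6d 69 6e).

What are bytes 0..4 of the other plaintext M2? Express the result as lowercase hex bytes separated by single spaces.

13 29 a6 9c 44

Since E_a ⊕ E_b = M1 ⊕ M2, XORing with the guessed M1 bytes yields the corresponding M2 bytes: M2 = (E_a ⊕ E_b) ⊕ M1.
72 ⊕ 61 = 13
4d ⊕ 64 = 29
cb ⊕ 6d = a6
f5 ⊕ 69 = 9c
2a ⊕ 6e = 44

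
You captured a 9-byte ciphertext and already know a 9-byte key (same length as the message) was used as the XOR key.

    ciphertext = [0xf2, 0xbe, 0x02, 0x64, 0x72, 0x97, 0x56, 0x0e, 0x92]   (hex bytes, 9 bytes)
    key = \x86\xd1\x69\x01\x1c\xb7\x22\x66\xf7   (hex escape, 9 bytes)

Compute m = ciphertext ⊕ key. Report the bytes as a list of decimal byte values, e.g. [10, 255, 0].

[116, 111, 107, 101, 110, 32, 116, 104, 101]

XOR is its own inverse, so applying the key byte-wise gives the result directly.
f2 ⊕ 86 = 74
be ⊕ d1 = 6f
02 ⊕ 69 = 6b
64 ⊕ 01 = 65
72 ⊕ 1c = 6e
97 ⊕ b7 = 20
56 ⊕ 22 = 74
0e ⊕ 66 = 68
92 ⊕ f7 = 65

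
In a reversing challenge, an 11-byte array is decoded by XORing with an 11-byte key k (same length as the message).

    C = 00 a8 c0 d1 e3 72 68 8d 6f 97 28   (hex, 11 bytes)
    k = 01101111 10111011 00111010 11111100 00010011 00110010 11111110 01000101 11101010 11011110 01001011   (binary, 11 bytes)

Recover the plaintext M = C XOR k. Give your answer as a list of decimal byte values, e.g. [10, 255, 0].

00 XOR 6f = 6f
a8 XOR bb = 13
c0 XOR 3a = fa
d1 XOR fc = 2d
e3 XOR 13 = f0
72 XOR 32 = 40
68 XOR fe = 96
8d XOR 45 = c8
6f XOR ea = 85
97 XOR de = 49
28 XOR 4b = 63

[111, 19, 250, 45, 240, 64, 150, 200, 133, 73, 99]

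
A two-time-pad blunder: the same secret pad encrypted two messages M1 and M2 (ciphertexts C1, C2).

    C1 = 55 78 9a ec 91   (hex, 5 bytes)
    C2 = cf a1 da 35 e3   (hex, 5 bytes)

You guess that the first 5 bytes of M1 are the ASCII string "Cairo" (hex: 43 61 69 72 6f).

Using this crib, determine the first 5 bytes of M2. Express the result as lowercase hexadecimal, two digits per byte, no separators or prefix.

First, C1 ⊕ C2 = (M1 ⊕ K) ⊕ (M2 ⊕ K) = M1 ⊕ M2, so the key drops out. Then M2 = (M1 ⊕ M2) ⊕ M1 over the first 5 bytes.
byte 0: (55 xor cf) xor 43 = 9a xor 43 = d9
byte 1: (78 xor a1) xor 61 = d9 xor 61 = b8
byte 2: (9a xor da) xor 69 = 40 xor 69 = 29
byte 3: (ec xor 35) xor 72 = d9 xor 72 = ab
byte 4: (91 xor e3) xor 6f = 72 xor 6f = 1d

d9b829ab1d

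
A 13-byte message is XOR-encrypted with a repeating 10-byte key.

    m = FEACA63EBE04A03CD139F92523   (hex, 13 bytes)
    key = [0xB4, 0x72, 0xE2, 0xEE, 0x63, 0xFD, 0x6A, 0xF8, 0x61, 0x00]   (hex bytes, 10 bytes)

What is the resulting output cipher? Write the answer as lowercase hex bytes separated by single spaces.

4a de 44 d0 dd f9 ca c4 b0 39 4d 57 c1

The 10-byte key repeats, so the effective keystream is b4 72 e2 ee 63 fd 6a f8 61 00 b4 72 e2.
byte 0: fe ⊕ b4 = 4a
byte 1: ac ⊕ 72 = de
byte 2: a6 ⊕ e2 = 44
byte 3: 3e ⊕ ee = d0
byte 4: be ⊕ 63 = dd
byte 5: 04 ⊕ fd = f9
byte 6: a0 ⊕ 6a = ca
byte 7: 3c ⊕ f8 = c4
byte 8: d1 ⊕ 61 = b0
byte 9: 39 ⊕ 00 = 39
byte 10: f9 ⊕ b4 = 4d
byte 11: 25 ⊕ 72 = 57
byte 12: 23 ⊕ e2 = c1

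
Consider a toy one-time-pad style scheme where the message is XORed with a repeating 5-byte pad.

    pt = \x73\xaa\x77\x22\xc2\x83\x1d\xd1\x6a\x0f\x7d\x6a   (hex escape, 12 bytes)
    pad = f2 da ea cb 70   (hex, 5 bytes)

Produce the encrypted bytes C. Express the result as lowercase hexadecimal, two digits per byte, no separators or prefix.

The 5-byte key repeats, so the effective keystream is f2 da ea cb 70 f2 da ea cb 70 f2 da.
byte 0: 73 xor f2 = 81
byte 1: aa xor da = 70
byte 2: 77 xor ea = 9d
byte 3: 22 xor cb = e9
byte 4: c2 xor 70 = b2
byte 5: 83 xor f2 = 71
byte 6: 1d xor da = c7
byte 7: d1 xor ea = 3b
byte 8: 6a xor cb = a1
byte 9: 0f xor 70 = 7f
byte 10: 7d xor f2 = 8f
byte 11: 6a xor da = b0

81709de9b271c73ba17f8fb0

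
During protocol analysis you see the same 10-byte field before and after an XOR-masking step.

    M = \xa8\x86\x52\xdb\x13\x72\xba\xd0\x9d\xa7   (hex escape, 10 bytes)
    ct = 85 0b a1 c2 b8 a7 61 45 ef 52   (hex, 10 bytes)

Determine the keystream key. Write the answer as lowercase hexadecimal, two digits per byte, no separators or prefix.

2d8df319abd5db9572f5

Since ct = M ⊕ key, XORing both sides with M gives key = M ⊕ ct.
168 ^ 133 =  45
134 ^  11 = 141
 82 ^ 161 = 243
219 ^ 194 =  25
 19 ^ 184 = 171
114 ^ 167 = 213
186 ^  97 = 219
208 ^  69 = 149
157 ^ 239 = 114
167 ^  82 = 245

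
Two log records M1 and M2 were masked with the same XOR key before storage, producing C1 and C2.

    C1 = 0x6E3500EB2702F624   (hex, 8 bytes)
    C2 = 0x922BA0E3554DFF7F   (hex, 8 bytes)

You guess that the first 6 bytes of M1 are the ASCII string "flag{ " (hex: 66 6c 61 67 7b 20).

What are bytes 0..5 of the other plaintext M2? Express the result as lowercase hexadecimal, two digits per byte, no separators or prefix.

9a72c16f096f

First, C1 ⊕ C2 = (M1 ⊕ K) ⊕ (M2 ⊕ K) = M1 ⊕ M2, so the key drops out. Then M2 = (M1 ⊕ M2) ⊕ M1 over the first 6 bytes.
byte 0: (6e XOR 92) XOR 66 = fc XOR 66 = 9a
byte 1: (35 XOR 2b) XOR 6c = 1e XOR 6c = 72
byte 2: (00 XOR a0) XOR 61 = a0 XOR 61 = c1
byte 3: (eb XOR e3) XOR 67 = 08 XOR 67 = 6f
byte 4: (27 XOR 55) XOR 7b = 72 XOR 7b = 09
byte 5: (02 XOR 4d) XOR 20 = 4f XOR 20 = 6f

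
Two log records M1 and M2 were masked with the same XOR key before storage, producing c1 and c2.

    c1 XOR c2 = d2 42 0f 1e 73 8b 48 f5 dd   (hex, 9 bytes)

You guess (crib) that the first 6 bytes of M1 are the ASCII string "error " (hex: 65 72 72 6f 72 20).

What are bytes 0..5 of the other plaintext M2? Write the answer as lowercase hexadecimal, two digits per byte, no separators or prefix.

Since c1 ⊕ c2 = M1 ⊕ M2, XORing with the guessed M1 bytes yields the corresponding M2 bytes: M2 = (c1 ⊕ c2) ⊕ M1.
byte 0: d2 xor 65 = b7
byte 1: 42 xor 72 = 30
byte 2: 0f xor 72 = 7d
byte 3: 1e xor 6f = 71
byte 4: 73 xor 72 = 01
byte 5: 8b xor 20 = ab

b7307d7101ab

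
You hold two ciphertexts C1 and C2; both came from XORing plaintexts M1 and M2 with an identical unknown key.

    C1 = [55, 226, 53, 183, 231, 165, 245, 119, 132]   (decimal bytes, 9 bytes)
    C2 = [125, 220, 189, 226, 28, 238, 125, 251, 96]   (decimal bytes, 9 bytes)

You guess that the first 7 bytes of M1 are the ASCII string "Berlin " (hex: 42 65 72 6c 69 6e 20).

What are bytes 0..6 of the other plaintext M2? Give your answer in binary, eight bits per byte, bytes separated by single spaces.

00001000 01011011 11111010 00111001 10010010 00100101 10101000

First, C1 ⊕ C2 = (M1 ⊕ K) ⊕ (M2 ⊕ K) = M1 ⊕ M2, so the key drops out. Then M2 = (M1 ⊕ M2) ⊕ M1 over the first 7 bytes.
byte 0: (37 xor 7d) xor 42 = 4a xor 42 = 08
byte 1: (e2 xor dc) xor 65 = 3e xor 65 = 5b
byte 2: (35 xor bd) xor 72 = 88 xor 72 = fa
byte 3: (b7 xor e2) xor 6c = 55 xor 6c = 39
byte 4: (e7 xor 1c) xor 69 = fb xor 69 = 92
byte 5: (a5 xor ee) xor 6e = 4b xor 6e = 25
byte 6: (f5 xor 7d) xor 20 = 88 xor 20 = a8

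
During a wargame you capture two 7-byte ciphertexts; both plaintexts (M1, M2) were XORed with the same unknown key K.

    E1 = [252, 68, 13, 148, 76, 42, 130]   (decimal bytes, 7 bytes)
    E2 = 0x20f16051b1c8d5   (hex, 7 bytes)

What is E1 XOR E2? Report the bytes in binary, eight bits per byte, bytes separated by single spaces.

E1 ⊕ E2 = (M1 ⊕ K) ⊕ (M2 ⊕ K) = M1 ⊕ M2 — the shared key cancels under XOR.
fc ^ 20 = dc
44 ^ f1 = b5
0d ^ 60 = 6d
94 ^ 51 = c5
4c ^ b1 = fd
2a ^ c8 = e2
82 ^ d5 = 57

11011100 10110101 01101101 11000101 11111101 11100010 01010111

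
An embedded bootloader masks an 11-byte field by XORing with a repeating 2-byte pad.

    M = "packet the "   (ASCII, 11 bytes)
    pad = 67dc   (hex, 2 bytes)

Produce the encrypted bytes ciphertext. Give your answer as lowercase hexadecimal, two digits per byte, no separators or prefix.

17bd04b702a847a80fb947

The 2-byte key repeats, so the effective keystream is 67 dc 67 dc 67 dc 67 dc 67 dc 67.
byte 0: 70 ⊕ 67 = 17
byte 1: 61 ⊕ dc = bd
byte 2: 63 ⊕ 67 = 04
byte 3: 6b ⊕ dc = b7
byte 4: 65 ⊕ 67 = 02
byte 5: 74 ⊕ dc = a8
byte 6: 20 ⊕ 67 = 47
byte 7: 74 ⊕ dc = a8
byte 8: 68 ⊕ 67 = 0f
byte 9: 65 ⊕ dc = b9
byte 10: 20 ⊕ 67 = 47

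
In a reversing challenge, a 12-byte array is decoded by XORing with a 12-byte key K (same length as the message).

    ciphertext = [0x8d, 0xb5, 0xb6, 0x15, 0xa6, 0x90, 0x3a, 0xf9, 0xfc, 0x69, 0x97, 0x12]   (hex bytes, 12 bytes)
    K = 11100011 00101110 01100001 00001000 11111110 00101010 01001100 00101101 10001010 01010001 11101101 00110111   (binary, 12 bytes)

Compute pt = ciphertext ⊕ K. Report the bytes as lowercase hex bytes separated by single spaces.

6e 9b d7 1d 58 ba 76 d4 76 38 7a 25

XOR is its own inverse, so applying the key byte-wise gives the result directly.
8d xor e3 = 6e
b5 xor 2e = 9b
b6 xor 61 = d7
15 xor 08 = 1d
a6 xor fe = 58
90 xor 2a = ba
3a xor 4c = 76
f9 xor 2d = d4
fc xor 8a = 76
69 xor 51 = 38
97 xor ed = 7a
12 xor 37 = 25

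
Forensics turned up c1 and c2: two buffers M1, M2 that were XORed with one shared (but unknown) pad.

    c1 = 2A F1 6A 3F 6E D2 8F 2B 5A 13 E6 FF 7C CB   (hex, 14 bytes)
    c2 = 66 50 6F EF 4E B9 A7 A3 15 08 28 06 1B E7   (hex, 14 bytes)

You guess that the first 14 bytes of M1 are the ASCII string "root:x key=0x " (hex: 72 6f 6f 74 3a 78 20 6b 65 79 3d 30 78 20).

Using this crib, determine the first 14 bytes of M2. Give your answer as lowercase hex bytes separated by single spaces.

3e ce 6a a4 1a 13 08 e3 2a 62 f3 c9 1f 0c

First, c1 ⊕ c2 = (M1 ⊕ K) ⊕ (M2 ⊕ K) = M1 ⊕ M2, so the key drops out. Then M2 = (M1 ⊕ M2) ⊕ M1 over the first 14 bytes.
byte 0: (2a ^ 66) ^ 72 = 4c ^ 72 = 3e
byte 1: (f1 ^ 50) ^ 6f = a1 ^ 6f = ce
byte 2: (6a ^ 6f) ^ 6f = 05 ^ 6f = 6a
byte 3: (3f ^ ef) ^ 74 = d0 ^ 74 = a4
byte 4: (6e ^ 4e) ^ 3a = 20 ^ 3a = 1a
byte 5: (d2 ^ b9) ^ 78 = 6b ^ 78 = 13
byte 6: (8f ^ a7) ^ 20 = 28 ^ 20 = 08
byte 7: (2b ^ a3) ^ 6b = 88 ^ 6b = e3
byte 8: (5a ^ 15) ^ 65 = 4f ^ 65 = 2a
byte 9: (13 ^ 08) ^ 79 = 1b ^ 79 = 62
byte 10: (e6 ^ 28) ^ 3d = ce ^ 3d = f3
byte 11: (ff ^ 06) ^ 30 = f9 ^ 30 = c9
byte 12: (7c ^ 1b) ^ 78 = 67 ^ 78 = 1f
byte 13: (cb ^ e7) ^ 20 = 2c ^ 20 = 0c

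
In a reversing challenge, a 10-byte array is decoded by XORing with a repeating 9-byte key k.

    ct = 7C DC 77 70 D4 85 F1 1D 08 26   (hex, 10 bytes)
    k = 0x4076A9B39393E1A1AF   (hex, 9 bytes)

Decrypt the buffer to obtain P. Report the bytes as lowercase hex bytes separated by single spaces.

The 9-byte key repeats, so the effective keystream is 40 76 a9 b3 93 93 e1 a1 af 40.
byte 0: 7c xor 40 = 3c
byte 1: dc xor 76 = aa
byte 2: 77 xor a9 = de
byte 3: 70 xor b3 = c3
byte 4: d4 xor 93 = 47
byte 5: 85 xor 93 = 16
byte 6: f1 xor e1 = 10
byte 7: 1d xor a1 = bc
byte 8: 08 xor af = a7
byte 9: 26 xor 40 = 66

3c aa de c3 47 16 10 bc a7 66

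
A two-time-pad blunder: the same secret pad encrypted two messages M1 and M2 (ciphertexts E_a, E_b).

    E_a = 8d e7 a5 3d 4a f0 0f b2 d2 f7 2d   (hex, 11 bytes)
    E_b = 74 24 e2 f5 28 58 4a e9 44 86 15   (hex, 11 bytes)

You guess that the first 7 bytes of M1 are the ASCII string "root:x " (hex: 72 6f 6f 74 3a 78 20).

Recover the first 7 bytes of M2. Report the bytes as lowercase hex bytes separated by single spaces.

First, E_a ⊕ E_b = (M1 ⊕ K) ⊕ (M2 ⊕ K) = M1 ⊕ M2, so the key drops out. Then M2 = (M1 ⊕ M2) ⊕ M1 over the first 7 bytes.
byte 0: (8d ⊕ 74) ⊕ 72 = f9 ⊕ 72 = 8b
byte 1: (e7 ⊕ 24) ⊕ 6f = c3 ⊕ 6f = ac
byte 2: (a5 ⊕ e2) ⊕ 6f = 47 ⊕ 6f = 28
byte 3: (3d ⊕ f5) ⊕ 74 = c8 ⊕ 74 = bc
byte 4: (4a ⊕ 28) ⊕ 3a = 62 ⊕ 3a = 58
byte 5: (f0 ⊕ 58) ⊕ 78 = a8 ⊕ 78 = d0
byte 6: (0f ⊕ 4a) ⊕ 20 = 45 ⊕ 20 = 65

8b ac 28 bc 58 d0 65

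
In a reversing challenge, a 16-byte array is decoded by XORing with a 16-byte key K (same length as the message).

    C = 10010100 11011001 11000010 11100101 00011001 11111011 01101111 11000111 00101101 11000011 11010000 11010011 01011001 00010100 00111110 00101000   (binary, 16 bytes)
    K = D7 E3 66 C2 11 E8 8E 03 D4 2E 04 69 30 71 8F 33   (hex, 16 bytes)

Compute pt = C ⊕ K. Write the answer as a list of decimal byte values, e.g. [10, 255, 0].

148 ⊕ 215 =  67
217 ⊕ 227 =  58
194 ⊕ 102 = 164
229 ⊕ 194 =  39
 25 ⊕  17 =   8
251 ⊕ 232 =  19
111 ⊕ 142 = 225
199 ⊕   3 = 196
 45 ⊕ 212 = 249
195 ⊕  46 = 237
208 ⊕   4 = 212
211 ⊕ 105 = 186
 89 ⊕  48 = 105
 20 ⊕ 113 = 101
 62 ⊕ 143 = 177
 40 ⊕  51 =  27

[67, 58, 164, 39, 8, 19, 225, 196, 249, 237, 212, 186, 105, 101, 177, 27]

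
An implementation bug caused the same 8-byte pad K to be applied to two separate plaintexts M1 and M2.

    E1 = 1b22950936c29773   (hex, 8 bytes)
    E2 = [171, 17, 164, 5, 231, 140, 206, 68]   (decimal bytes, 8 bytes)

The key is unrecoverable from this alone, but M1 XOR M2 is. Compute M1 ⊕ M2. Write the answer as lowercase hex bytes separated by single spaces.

E1 ⊕ E2 = (M1 ⊕ K) ⊕ (M2 ⊕ K) = M1 ⊕ M2 — the shared key cancels under XOR.
byte 0:  27 xor 171 = 176
byte 1:  34 xor  17 =  51
byte 2: 149 xor 164 =  49
byte 3:   9 xor   5 =  12
byte 4:  54 xor 231 = 209
byte 5: 194 xor 140 =  78
byte 6: 151 xor 206 =  89
byte 7: 115 xor  68 =  55

b0 33 31 0c d1 4e 59 37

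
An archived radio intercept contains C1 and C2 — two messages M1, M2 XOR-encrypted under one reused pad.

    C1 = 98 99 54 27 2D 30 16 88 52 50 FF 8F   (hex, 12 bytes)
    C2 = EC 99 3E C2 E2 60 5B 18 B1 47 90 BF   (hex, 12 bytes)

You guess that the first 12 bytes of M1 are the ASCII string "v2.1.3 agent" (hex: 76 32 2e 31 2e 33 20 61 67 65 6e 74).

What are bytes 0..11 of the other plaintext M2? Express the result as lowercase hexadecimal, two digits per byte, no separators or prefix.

First, C1 ⊕ C2 = (M1 ⊕ K) ⊕ (M2 ⊕ K) = M1 ⊕ M2, so the key drops out. Then M2 = (M1 ⊕ M2) ⊕ M1 over the first 12 bytes.
byte 0: (98 ⊕ ec) ⊕ 76 = 74 ⊕ 76 = 02
byte 1: (99 ⊕ 99) ⊕ 32 = 00 ⊕ 32 = 32
byte 2: (54 ⊕ 3e) ⊕ 2e = 6a ⊕ 2e = 44
byte 3: (27 ⊕ c2) ⊕ 31 = e5 ⊕ 31 = d4
byte 4: (2d ⊕ e2) ⊕ 2e = cf ⊕ 2e = e1
byte 5: (30 ⊕ 60) ⊕ 33 = 50 ⊕ 33 = 63
byte 6: (16 ⊕ 5b) ⊕ 20 = 4d ⊕ 20 = 6d
byte 7: (88 ⊕ 18) ⊕ 61 = 90 ⊕ 61 = f1
byte 8: (52 ⊕ b1) ⊕ 67 = e3 ⊕ 67 = 84
byte 9: (50 ⊕ 47) ⊕ 65 = 17 ⊕ 65 = 72
byte 10: (ff ⊕ 90) ⊕ 6e = 6f ⊕ 6e = 01
byte 11: (8f ⊕ bf) ⊕ 74 = 30 ⊕ 74 = 44

023244d4e1636df184720144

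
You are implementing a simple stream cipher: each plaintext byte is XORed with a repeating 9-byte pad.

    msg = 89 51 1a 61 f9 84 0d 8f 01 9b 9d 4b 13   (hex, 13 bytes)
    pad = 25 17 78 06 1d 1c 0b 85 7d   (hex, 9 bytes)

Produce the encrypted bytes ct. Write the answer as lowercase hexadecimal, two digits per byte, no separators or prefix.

The 9-byte key repeats, so the effective keystream is 25 17 78 06 1d 1c 0b 85 7d 25 17 78 06.
byte 0: 137 ⊕  37 = 172
byte 1:  81 ⊕  23 =  70
byte 2:  26 ⊕ 120 =  98
byte 3:  97 ⊕   6 = 103
byte 4: 249 ⊕  29 = 228
byte 5: 132 ⊕  28 = 152
byte 6:  13 ⊕  11 =   6
byte 7: 143 ⊕ 133 =  10
byte 8:   1 ⊕ 125 = 124
byte 9: 155 ⊕  37 = 190
byte 10: 157 ⊕  23 = 138
byte 11:  75 ⊕ 120 =  51
byte 12:  19 ⊕   6 =  21

ac466267e498060a7cbe8a3315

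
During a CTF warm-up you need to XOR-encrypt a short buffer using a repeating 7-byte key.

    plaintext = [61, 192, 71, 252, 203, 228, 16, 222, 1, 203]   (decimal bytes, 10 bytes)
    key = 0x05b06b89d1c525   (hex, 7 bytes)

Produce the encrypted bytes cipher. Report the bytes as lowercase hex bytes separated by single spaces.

38 70 2c 75 1a 21 35 db b1 a0

The 7-byte key repeats, so the effective keystream is 05 b0 6b 89 d1 c5 25 05 b0 6b.
byte 0: 3d ^ 05 = 38
byte 1: c0 ^ b0 = 70
byte 2: 47 ^ 6b = 2c
byte 3: fc ^ 89 = 75
byte 4: cb ^ d1 = 1a
byte 5: e4 ^ c5 = 21
byte 6: 10 ^ 25 = 35
byte 7: de ^ 05 = db
byte 8: 01 ^ b0 = b1
byte 9: cb ^ 6b = a0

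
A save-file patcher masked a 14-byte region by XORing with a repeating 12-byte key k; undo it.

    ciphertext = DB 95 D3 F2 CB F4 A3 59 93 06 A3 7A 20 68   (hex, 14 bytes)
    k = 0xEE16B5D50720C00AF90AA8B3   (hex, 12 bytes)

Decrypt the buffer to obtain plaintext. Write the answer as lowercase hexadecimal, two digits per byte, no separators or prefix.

The 12-byte key repeats, so the effective keystream is ee 16 b5 d5 07 20 c0 0a f9 0a a8 b3 ee 16.
byte 0: db XOR ee = 35
byte 1: 95 XOR 16 = 83
byte 2: d3 XOR b5 = 66
byte 3: f2 XOR d5 = 27
byte 4: cb XOR 07 = cc
byte 5: f4 XOR 20 = d4
byte 6: a3 XOR c0 = 63
byte 7: 59 XOR 0a = 53
byte 8: 93 XOR f9 = 6a
byte 9: 06 XOR 0a = 0c
byte 10: a3 XOR a8 = 0b
byte 11: 7a XOR b3 = c9
byte 12: 20 XOR ee = ce
byte 13: 68 XOR 16 = 7e

35836627ccd463536a0c0bc9ce7e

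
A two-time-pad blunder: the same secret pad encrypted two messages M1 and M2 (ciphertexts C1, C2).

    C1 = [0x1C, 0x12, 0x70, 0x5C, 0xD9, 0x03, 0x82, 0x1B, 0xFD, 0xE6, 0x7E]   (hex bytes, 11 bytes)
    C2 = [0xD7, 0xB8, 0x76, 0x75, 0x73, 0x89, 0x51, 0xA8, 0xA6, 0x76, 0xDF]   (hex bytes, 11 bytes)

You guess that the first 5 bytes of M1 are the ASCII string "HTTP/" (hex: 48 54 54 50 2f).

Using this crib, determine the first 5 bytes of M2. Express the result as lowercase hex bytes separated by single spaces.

First, C1 ⊕ C2 = (M1 ⊕ K) ⊕ (M2 ⊕ K) = M1 ⊕ M2, so the key drops out. Then M2 = (M1 ⊕ M2) ⊕ M1 over the first 5 bytes.
byte 0: (1c XOR d7) XOR 48 = cb XOR 48 = 83
byte 1: (12 XOR b8) XOR 54 = aa XOR 54 = fe
byte 2: (70 XOR 76) XOR 54 = 06 XOR 54 = 52
byte 3: (5c XOR 75) XOR 50 = 29 XOR 50 = 79
byte 4: (d9 XOR 73) XOR 2f = aa XOR 2f = 85

83 fe 52 79 85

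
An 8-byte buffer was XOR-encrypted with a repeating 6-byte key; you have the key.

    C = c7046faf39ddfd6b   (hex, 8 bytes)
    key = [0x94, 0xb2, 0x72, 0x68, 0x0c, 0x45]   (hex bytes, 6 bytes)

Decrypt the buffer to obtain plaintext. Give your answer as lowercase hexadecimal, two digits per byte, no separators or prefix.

The 6-byte key repeats, so the effective keystream is 94 b2 72 68 0c 45 94 b2.
byte 0: c7 xor 94 = 53
byte 1: 04 xor b2 = b6
byte 2: 6f xor 72 = 1d
byte 3: af xor 68 = c7
byte 4: 39 xor 0c = 35
byte 5: dd xor 45 = 98
byte 6: fd xor 94 = 69
byte 7: 6b xor b2 = d9

53b61dc7359869d9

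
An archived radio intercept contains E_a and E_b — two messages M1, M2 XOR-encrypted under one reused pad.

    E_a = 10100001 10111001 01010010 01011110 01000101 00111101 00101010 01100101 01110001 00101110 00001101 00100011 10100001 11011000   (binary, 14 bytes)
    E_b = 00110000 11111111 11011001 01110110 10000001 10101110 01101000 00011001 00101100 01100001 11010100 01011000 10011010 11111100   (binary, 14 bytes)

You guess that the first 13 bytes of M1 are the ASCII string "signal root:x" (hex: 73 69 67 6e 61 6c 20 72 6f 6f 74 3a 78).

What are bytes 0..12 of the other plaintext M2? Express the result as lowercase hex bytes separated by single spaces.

First, E_a ⊕ E_b = (M1 ⊕ K) ⊕ (M2 ⊕ K) = M1 ⊕ M2, so the key drops out. Then M2 = (M1 ⊕ M2) ⊕ M1 over the first 13 bytes.
byte 0: (a1 XOR 30) XOR 73 = 91 XOR 73 = e2
byte 1: (b9 XOR ff) XOR 69 = 46 XOR 69 = 2f
byte 2: (52 XOR d9) XOR 67 = 8b XOR 67 = ec
byte 3: (5e XOR 76) XOR 6e = 28 XOR 6e = 46
byte 4: (45 XOR 81) XOR 61 = c4 XOR 61 = a5
byte 5: (3d XOR ae) XOR 6c = 93 XOR 6c = ff
byte 6: (2a XOR 68) XOR 20 = 42 XOR 20 = 62
byte 7: (65 XOR 19) XOR 72 = 7c XOR 72 = 0e
byte 8: (71 XOR 2c) XOR 6f = 5d XOR 6f = 32
byte 9: (2e XOR 61) XOR 6f = 4f XOR 6f = 20
byte 10: (0d XOR d4) XOR 74 = d9 XOR 74 = ad
byte 11: (23 XOR 58) XOR 3a = 7b XOR 3a = 41
byte 12: (a1 XOR 9a) XOR 78 = 3b XOR 78 = 43

e2 2f ec 46 a5 ff 62 0e 32 20 ad 41 43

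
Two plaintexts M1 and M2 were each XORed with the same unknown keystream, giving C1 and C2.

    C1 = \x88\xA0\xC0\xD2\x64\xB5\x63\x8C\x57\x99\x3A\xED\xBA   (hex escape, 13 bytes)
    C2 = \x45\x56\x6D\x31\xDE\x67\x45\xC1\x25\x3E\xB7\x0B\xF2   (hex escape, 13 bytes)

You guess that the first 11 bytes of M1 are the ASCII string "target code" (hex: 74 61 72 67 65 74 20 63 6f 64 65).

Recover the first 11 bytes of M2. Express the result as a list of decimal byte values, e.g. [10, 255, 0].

[185, 151, 223, 132, 223, 166, 6, 46, 29, 195, 232]

First, C1 ⊕ C2 = (M1 ⊕ K) ⊕ (M2 ⊕ K) = M1 ⊕ M2, so the key drops out. Then M2 = (M1 ⊕ M2) ⊕ M1 over the first 11 bytes.
byte 0: (88 XOR 45) XOR 74 = cd XOR 74 = b9
byte 1: (a0 XOR 56) XOR 61 = f6 XOR 61 = 97
byte 2: (c0 XOR 6d) XOR 72 = ad XOR 72 = df
byte 3: (d2 XOR 31) XOR 67 = e3 XOR 67 = 84
byte 4: (64 XOR de) XOR 65 = ba XOR 65 = df
byte 5: (b5 XOR 67) XOR 74 = d2 XOR 74 = a6
byte 6: (63 XOR 45) XOR 20 = 26 XOR 20 = 06
byte 7: (8c XOR c1) XOR 63 = 4d XOR 63 = 2e
byte 8: (57 XOR 25) XOR 6f = 72 XOR 6f = 1d
byte 9: (99 XOR 3e) XOR 64 = a7 XOR 64 = c3
byte 10: (3a XOR b7) XOR 65 = 8d XOR 65 = e8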